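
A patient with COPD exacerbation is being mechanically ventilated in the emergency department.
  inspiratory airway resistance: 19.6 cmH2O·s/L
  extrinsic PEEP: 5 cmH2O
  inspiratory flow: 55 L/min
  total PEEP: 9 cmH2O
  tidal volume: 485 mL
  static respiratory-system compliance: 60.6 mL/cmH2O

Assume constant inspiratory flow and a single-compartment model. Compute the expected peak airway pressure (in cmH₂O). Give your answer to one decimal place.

Flow: 55 L/min ÷ 60 = 0.9167 L/s.
Total PEEP = 9 cmH2O (set 5 + intrinsic 4); this is the baseline alveolar pressure.
Equation of motion (constant flow): PIP = Vt/C + R·V̇ + PEEP.
PIP = 485/60.6 + 19.6×0.9167 + 9 = 8.003 + 17.967 + 9 = 34.97 cmH2O.

35.0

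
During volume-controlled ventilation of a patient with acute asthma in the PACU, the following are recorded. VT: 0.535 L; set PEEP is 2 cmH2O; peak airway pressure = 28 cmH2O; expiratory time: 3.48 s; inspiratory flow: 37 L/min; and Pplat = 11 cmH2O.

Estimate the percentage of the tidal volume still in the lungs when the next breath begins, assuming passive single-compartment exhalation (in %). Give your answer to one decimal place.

Flow: 37 L/min ÷ 60 = 0.6167 L/s.
R = (PIP − Pplat)/V̇ = (28 − 11) / 0.6167 = 17.0/0.6167 = 27.566 cmH2O·s/L.
C = Vt/(Pplat − PEEP) = 535.0 / (11 − 2) = 535.0/9.0 = 59.444 mL/cmH2O.
τ = R × C = 27.566 × 0.05944 L/cmH2O = 1.639 s.
Fraction remaining at end-expiration = e^(−Te/τ) = e^(−3.48/1.639) = 0.1196 → 11.96%.

12.0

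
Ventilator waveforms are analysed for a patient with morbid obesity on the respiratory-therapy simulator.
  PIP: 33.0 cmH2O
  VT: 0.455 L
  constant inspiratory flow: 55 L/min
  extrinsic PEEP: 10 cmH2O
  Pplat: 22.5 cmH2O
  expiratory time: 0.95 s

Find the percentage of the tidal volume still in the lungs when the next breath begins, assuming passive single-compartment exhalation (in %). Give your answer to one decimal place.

Flow: 55 L/min ÷ 60 = 0.9167 L/s.
R = (PIP − Pplat)/V̇ = (33.0 − 22.5) / 0.9167 = 10.5/0.9167 = 11.454 cmH2O·s/L.
C = Vt/(Pplat − PEEP) = 455.0 / (22.5 − 10) = 455.0/12.5 = 36.4 mL/cmH2O.
τ = R × C = 11.454 × 0.0364 L/cmH2O = 0.4169 s.
Fraction remaining at end-expiration = e^(−Te/τ) = e^(−0.95/0.4169) = 0.1024 → 10.24%.

10.2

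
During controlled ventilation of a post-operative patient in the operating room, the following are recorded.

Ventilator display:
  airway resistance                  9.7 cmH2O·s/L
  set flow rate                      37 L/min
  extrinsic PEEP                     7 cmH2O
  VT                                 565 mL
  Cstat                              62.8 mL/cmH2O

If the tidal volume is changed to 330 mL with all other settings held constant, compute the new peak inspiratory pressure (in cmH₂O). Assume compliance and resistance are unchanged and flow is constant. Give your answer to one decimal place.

18.2

Flow: 37 L/min ÷ 60 = 0.6167 L/s.
PIP = Vt/C + R·V̇ + PEEP (constant-flow equation of motion).
Only the elastic term changes: ΔPIP = ΔVt / C = (330 − 565) / 62.8 = -3.742 cmH2O.
Original PIP = 565/62.8 + 9.7×0.6167 + 7 = 21.979 cmH2O; new PIP = 21.979 + (-3.742) = 18.237 cmH2O.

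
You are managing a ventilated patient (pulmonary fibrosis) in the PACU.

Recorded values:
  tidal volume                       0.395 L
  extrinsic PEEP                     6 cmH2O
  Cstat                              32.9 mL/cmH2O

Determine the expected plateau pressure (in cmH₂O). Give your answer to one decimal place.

18.0

Pplat = PEEP + Vt / Cstat = 6 + 395 / 32.9 = 6 + 12.006 = 18.006 cmH2O.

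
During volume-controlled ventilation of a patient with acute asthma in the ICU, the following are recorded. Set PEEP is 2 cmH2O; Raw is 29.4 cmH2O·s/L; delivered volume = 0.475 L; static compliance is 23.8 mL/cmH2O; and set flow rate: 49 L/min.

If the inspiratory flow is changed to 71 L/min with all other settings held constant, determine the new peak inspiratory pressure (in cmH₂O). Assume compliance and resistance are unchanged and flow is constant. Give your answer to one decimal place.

56.7

Flow: 49 L/min ÷ 60 = 0.8167 L/s.
New flow: 71 L/min ÷ 60 = 1.1833 L/s.
PIP = Vt/C + R·V̇ + PEEP (constant-flow equation of motion).
Only the resistive term changes: ΔPIP = R × ΔV̇ = 29.4 × (1.1833 − 0.8167) = 29.4 × 0.3666 = 10.778 cmH2O.
Original PIP = 475/23.8 + 29.4×0.8167 + 2 = 45.969 cmH2O; new PIP = 45.969 + (10.778) = 56.747 cmH2O.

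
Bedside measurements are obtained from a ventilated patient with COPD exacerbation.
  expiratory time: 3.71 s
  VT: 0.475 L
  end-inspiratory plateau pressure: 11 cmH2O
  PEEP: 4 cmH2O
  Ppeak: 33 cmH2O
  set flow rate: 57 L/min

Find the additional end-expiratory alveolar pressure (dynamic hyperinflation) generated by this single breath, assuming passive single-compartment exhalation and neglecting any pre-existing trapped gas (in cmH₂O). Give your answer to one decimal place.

0.7

Flow: 57 L/min ÷ 60 = 0.95 L/s.
R = (PIP − Pplat)/V̇ = (33 − 11) / 0.95 = 22.0/0.95 = 23.158 cmH2O·s/L.
C = Vt/(Pplat − PEEP) = 475.0 / (11 − 4) = 475.0/7.0 = 67.857 mL/cmH2O.
τ = R × C = 23.158 × 0.06786 L/cmH2O = 1.572 s.
Fraction remaining = e^(−Te/τ) = e^(−3.71/1.572) = 0.09442; trapped volume = 475.0 × 0.09442 = 44.85 mL.
Additional alveolar pressure from trapping ≈ V_trapped / C = 44.85 / 67.857 = 0.6609 cmH2O.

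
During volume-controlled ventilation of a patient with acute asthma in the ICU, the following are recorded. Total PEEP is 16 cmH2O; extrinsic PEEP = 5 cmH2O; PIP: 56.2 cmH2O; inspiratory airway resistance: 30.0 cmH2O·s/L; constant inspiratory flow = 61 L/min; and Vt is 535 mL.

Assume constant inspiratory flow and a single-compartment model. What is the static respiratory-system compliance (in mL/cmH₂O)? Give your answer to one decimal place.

55.2

Flow: 61 L/min ÷ 60 = 1.0167 L/s.
Total PEEP = 16 cmH2O (set 5 + intrinsic 11); this is the baseline alveolar pressure.
Equation of motion (constant flow): PIP = Vt/C + R·V̇ + PEEP.
Vt/C = PIP − R·V̇ − PEEP = 56.2 − 30.0×1.0167 − 16 = 56.2 − 30.501 − 16 = 9.699 cmH2O.
C = Vt / 9.699 = 535 / 9.699 = 55.16 mL/cmH2O.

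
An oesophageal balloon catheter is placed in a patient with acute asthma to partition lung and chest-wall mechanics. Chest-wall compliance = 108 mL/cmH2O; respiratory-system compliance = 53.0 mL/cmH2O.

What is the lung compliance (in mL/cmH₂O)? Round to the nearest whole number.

1/CL = 1/Crs − 1/Ccw.
1/CL = 1/53.0 − 1/108 = 0.009609.
CL = 104.07 mL/cmH2O.

104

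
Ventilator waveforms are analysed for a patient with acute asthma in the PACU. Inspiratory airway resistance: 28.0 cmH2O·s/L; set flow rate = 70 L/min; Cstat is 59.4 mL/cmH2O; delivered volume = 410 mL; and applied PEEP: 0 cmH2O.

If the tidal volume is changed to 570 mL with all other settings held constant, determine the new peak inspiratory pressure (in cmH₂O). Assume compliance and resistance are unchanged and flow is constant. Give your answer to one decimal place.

Flow: 70 L/min ÷ 60 = 1.1667 L/s.
PIP = Vt/C + R·V̇ + PEEP (constant-flow equation of motion).
Only the elastic term changes: ΔPIP = ΔVt / C = (570 − 410) / 59.4 = 2.694 cmH2O.
Original PIP = 410/59.4 + 28.0×1.1667 + 0 = 39.57 cmH2O; new PIP = 39.57 + (2.694) = 42.264 cmH2O.

42.3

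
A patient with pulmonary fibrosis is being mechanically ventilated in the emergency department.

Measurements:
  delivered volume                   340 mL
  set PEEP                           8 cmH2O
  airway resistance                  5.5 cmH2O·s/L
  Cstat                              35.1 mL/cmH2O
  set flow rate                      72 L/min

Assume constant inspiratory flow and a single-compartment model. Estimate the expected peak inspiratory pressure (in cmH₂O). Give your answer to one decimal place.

24.3

Flow: 72 L/min ÷ 60 = 1.2 L/s.
Equation of motion (constant flow): PIP = Vt/C + R·V̇ + PEEP.
PIP = 340/35.1 + 5.5×1.2 + 8 = 9.687 + 6.6 + 8 = 24.287 cmH2O.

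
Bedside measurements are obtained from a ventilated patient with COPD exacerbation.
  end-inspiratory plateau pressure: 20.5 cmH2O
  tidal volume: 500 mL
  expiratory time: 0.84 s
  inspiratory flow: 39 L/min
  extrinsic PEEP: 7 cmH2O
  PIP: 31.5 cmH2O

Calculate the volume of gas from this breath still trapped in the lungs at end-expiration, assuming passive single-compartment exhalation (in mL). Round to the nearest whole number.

131

Flow: 39 L/min ÷ 60 = 0.65 L/s.
R = (PIP − Pplat)/V̇ = (31.5 − 20.5) / 0.65 = 11.0/0.65 = 16.923 cmH2O·s/L.
C = Vt/(Pplat − PEEP) = 500.0 / (20.5 − 7) = 500.0/13.5 = 37.037 mL/cmH2O.
τ = R × C = 16.923 × 0.03704 L/cmH2O = 0.6268 s.
Fraction remaining = e^(−Te/τ) = e^(−0.84/0.6268) = 0.2618.
Trapped volume = 500.0 × 0.2618 = 130.9 mL.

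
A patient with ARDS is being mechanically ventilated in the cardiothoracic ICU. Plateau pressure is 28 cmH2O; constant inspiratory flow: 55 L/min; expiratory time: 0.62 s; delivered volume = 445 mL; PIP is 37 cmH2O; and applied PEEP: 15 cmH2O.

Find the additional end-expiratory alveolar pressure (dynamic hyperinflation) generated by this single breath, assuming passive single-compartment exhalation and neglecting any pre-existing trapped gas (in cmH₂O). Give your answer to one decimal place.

Flow: 55 L/min ÷ 60 = 0.9167 L/s.
R = (PIP − Pplat)/V̇ = (37 − 28) / 0.9167 = 9.0/0.9167 = 9.818 cmH2O·s/L.
C = Vt/(Pplat − PEEP) = 445.0 / (28 − 15) = 445.0/13.0 = 34.231 mL/cmH2O.
τ = R × C = 9.818 × 0.03423 L/cmH2O = 0.3361 s.
Fraction remaining = e^(−Te/τ) = e^(−0.62/0.3361) = 0.1581; trapped volume = 445.0 × 0.1581 = 70.355 mL.
Additional alveolar pressure from trapping ≈ V_trapped / C = 70.355 / 34.231 = 2.055 cmH2O.

2.1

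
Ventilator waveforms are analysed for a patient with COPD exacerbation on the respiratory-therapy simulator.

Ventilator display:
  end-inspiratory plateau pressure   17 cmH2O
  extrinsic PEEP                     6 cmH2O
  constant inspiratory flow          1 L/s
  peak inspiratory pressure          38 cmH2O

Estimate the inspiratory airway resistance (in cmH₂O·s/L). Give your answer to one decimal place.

21.0

Raw = (PIP − Pplat) / flow = (38 − 17) / 1 = 21.0 / 1 = 21.0 cmH2O·s/L.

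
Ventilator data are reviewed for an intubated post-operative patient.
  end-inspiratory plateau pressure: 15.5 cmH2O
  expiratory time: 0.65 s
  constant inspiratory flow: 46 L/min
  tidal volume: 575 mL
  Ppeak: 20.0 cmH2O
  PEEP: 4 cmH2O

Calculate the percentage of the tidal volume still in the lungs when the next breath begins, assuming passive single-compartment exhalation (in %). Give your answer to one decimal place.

10.9

Flow: 46 L/min ÷ 60 = 0.7667 L/s.
R = (PIP − Pplat)/V̇ = (20.0 − 15.5) / 0.7667 = 4.5/0.7667 = 5.869 cmH2O·s/L.
C = Vt/(Pplat − PEEP) = 575.0 / (15.5 − 4) = 575.0/11.5 = 50.0 mL/cmH2O.
τ = R × C = 5.869 × 0.05 L/cmH2O = 0.2935 s.
Fraction remaining at end-expiration = e^(−Te/τ) = e^(−0.65/0.2935) = 0.1092 → 10.92%.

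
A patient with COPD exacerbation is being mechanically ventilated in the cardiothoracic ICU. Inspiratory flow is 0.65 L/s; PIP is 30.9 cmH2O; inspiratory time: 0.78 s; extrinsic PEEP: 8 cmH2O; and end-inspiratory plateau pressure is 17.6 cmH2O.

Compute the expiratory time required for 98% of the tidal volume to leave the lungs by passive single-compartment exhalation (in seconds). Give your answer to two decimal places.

Vt = flow × Ti = 0.65 L/s × 0.78 s × 1000 mL/L = 507.0 mL.
R = (PIP − Pplat)/V̇ = (30.9 − 17.6) / 0.65 = 13.3/0.65 = 20.462 cmH2O·s/L.
C = Vt/(Pplat − PEEP) = 507.0 / (17.6 − 8) = 507.0/9.6 = 52.813 mL/cmH2O.
τ = R × C = 20.462 × 0.05281 L/cmH2O = 1.081 s.
t = −τ·ln(1 − 0.98) = −1.081·ln(0.02) = 4.229 s.

4.23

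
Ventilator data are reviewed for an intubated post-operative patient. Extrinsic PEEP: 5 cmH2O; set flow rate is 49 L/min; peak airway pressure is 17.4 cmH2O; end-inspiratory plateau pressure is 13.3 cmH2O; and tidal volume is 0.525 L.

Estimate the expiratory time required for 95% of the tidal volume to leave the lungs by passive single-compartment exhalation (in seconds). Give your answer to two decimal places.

0.95

Flow: 49 L/min ÷ 60 = 0.8167 L/s.
R = (PIP − Pplat)/V̇ = (17.4 − 13.3) / 0.8167 = 4.1/0.8167 = 5.02 cmH2O·s/L.
C = Vt/(Pplat − PEEP) = 525.0 / (13.3 − 5) = 525.0/8.3 = 63.253 mL/cmH2O.
τ = R × C = 5.02 × 0.06325 L/cmH2O = 0.3175 s.
t = −τ·ln(1 − 0.95) = −0.3175·ln(0.05) = 0.9511 s.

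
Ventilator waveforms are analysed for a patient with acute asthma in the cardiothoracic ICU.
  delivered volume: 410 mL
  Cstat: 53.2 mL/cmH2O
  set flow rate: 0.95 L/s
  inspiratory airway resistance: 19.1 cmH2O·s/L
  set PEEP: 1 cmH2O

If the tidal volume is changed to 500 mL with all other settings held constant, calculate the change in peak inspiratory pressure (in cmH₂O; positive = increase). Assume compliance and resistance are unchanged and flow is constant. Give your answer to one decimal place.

PIP = Vt/C + R·V̇ + PEEP (constant-flow equation of motion).
Only the elastic term changes: ΔPIP = ΔVt / C = (500 − 410) / 53.2 = 1.692 cmH2O.

1.7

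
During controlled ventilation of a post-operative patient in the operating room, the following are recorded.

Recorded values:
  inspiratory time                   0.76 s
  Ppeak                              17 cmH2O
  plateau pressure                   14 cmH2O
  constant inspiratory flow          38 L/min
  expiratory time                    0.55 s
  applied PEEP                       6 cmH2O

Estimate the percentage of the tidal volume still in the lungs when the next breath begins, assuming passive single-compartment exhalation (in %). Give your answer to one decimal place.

Flow: 38 L/min ÷ 60 = 0.6333 L/s.
Vt = flow × Ti = 0.6333 L/s × 0.76 s × 1000 mL/L = 481.31 mL.
R = (PIP − Pplat)/V̇ = (17 − 14) / 0.6333 = 3.0/0.6333 = 4.737 cmH2O·s/L.
C = Vt/(Pplat − PEEP) = 481.31 / (14 − 6) = 481.31/8.0 = 60.164 mL/cmH2O.
τ = R × C = 4.737 × 0.06016 L/cmH2O = 0.285 s.
Fraction remaining at end-expiration = e^(−Te/τ) = e^(−0.55/0.285) = 0.1452 → 14.52%.

14.5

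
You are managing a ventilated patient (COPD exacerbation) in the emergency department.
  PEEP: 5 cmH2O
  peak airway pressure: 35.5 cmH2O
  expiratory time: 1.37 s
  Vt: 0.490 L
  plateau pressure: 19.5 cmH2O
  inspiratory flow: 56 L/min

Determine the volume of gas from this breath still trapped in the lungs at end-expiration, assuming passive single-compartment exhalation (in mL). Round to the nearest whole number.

46

Flow: 56 L/min ÷ 60 = 0.9333 L/s.
R = (PIP − Pplat)/V̇ = (35.5 − 19.5) / 0.9333 = 16.0/0.9333 = 17.143 cmH2O·s/L.
C = Vt/(Pplat − PEEP) = 490.0 / (19.5 − 5) = 490.0/14.5 = 33.793 mL/cmH2O.
τ = R × C = 17.143 × 0.03379 L/cmH2O = 0.5793 s.
Fraction remaining = e^(−Te/τ) = e^(−1.37/0.5793) = 0.09396.
Trapped volume = 490.0 × 0.09396 = 46.04 mL.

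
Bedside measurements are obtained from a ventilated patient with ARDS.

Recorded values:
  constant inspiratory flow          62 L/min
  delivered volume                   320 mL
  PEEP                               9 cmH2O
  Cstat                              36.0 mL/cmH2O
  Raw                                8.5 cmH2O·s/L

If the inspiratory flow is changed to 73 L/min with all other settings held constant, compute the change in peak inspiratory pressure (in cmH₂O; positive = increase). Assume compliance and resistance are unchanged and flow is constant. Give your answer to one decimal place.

1.6

Flow: 62 L/min ÷ 60 = 1.0333 L/s.
New flow: 73 L/min ÷ 60 = 1.2167 L/s.
PIP = Vt/C + R·V̇ + PEEP (constant-flow equation of motion).
Only the resistive term changes: ΔPIP = R × ΔV̇ = 8.5 × (1.2167 − 1.0333) = 8.5 × 0.1834 = 1.559 cmH2O.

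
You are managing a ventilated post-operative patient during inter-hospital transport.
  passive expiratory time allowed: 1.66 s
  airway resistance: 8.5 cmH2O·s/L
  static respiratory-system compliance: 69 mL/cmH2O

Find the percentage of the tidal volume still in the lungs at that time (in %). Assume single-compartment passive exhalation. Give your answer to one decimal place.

τ = R × C = 8.5 × 69 mL/cmH2O = 8.5 × 0.069 L/cmH2O = 0.5865 s.
Passive exhalation: V(t)/V₀ = e^(−t/τ) = e^(−1.66/0.5865) = 0.05899.
Fraction remaining = 0.05899 → 5.899%.

5.9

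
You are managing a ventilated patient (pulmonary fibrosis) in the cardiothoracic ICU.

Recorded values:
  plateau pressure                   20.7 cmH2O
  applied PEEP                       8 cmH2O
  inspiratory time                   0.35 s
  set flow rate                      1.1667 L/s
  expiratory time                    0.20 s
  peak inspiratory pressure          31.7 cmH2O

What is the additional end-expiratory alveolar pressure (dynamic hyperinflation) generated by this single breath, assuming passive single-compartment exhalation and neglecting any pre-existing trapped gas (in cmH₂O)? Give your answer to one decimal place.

Vt = flow × Ti = 1.1667 L/s × 0.35 s × 1000 mL/L = 408.35 mL.
R = (PIP − Pplat)/V̇ = (31.7 − 20.7) / 1.1667 = 11.0/1.1667 = 9.428 cmH2O·s/L.
C = Vt/(Pplat − PEEP) = 408.35 / (20.7 − 8) = 408.35/12.7 = 32.154 mL/cmH2O.
τ = R × C = 9.428 × 0.03215 L/cmH2O = 0.3031 s.
Fraction remaining = e^(−Te/τ) = e^(−0.20/0.3031) = 0.5169; trapped volume = 408.35 × 0.5169 = 211.08 mL.
Additional alveolar pressure from trapping ≈ V_trapped / C = 211.08 / 32.154 = 6.565 cmH2O.

6.6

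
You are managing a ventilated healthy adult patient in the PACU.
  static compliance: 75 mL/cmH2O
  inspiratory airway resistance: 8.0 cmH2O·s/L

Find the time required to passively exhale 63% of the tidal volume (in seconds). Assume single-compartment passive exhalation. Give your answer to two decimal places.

τ = R × C = 8.0 × 75 mL/cmH2O = 8.0 × 0.075 L/cmH2O = 0.6 s.
Exhaled fraction f = 1 − e^(−t/τ) → t = −τ·ln(1 − f) = −0.6·ln(0.37) = 0.5966 s.

0.60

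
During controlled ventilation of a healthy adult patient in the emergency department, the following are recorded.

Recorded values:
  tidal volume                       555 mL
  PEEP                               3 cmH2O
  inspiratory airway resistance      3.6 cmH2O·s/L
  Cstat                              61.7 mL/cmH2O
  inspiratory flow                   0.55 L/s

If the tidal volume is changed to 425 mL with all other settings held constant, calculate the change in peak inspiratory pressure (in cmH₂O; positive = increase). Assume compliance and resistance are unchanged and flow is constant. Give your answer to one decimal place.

PIP = Vt/C + R·V̇ + PEEP (constant-flow equation of motion).
Only the elastic term changes: ΔPIP = ΔVt / C = (425 − 555) / 61.7 = -2.107 cmH2O.

-2.1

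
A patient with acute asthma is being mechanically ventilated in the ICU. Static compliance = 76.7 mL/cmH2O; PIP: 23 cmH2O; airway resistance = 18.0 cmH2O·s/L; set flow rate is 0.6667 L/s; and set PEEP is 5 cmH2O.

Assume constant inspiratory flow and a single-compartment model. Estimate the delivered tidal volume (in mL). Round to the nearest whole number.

Equation of motion (constant flow): PIP = Vt/C + R·V̇ + PEEP.
Vt/C = PIP − R·V̇ − PEEP = 23 − 12.001 − 5 = 5.999 cmH2O.
Vt = C × 5.999 = 76.7 × 5.999 = 460.12 mL.

460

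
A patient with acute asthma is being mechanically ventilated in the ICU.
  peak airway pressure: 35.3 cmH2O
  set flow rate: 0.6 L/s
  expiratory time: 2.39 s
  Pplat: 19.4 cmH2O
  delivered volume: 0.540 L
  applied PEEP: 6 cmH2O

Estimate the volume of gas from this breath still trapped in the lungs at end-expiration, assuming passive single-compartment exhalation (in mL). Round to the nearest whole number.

58

R = (PIP − Pplat)/V̇ = (35.3 − 19.4) / 0.6 = 15.9/0.6 = 26.5 cmH2O·s/L.
C = Vt/(Pplat − PEEP) = 540.0 / (19.4 − 6) = 540.0/13.4 = 40.299 mL/cmH2O.
τ = R × C = 26.5 × 0.0403 L/cmH2O = 1.068 s.
Fraction remaining = e^(−Te/τ) = e^(−2.39/1.068) = 0.1067.
Trapped volume = 540.0 × 0.1067 = 57.618 mL.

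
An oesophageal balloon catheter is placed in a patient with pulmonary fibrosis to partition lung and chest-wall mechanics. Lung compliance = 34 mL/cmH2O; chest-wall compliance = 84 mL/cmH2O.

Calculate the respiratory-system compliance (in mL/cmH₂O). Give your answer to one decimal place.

Lung and chest wall are elastances in series: 1/Crs = 1/CL + 1/Ccw.
1/Crs = 1/34 + 1/84 = 0.04132.
Crs = 24.201 mL/cmH2O.

24.2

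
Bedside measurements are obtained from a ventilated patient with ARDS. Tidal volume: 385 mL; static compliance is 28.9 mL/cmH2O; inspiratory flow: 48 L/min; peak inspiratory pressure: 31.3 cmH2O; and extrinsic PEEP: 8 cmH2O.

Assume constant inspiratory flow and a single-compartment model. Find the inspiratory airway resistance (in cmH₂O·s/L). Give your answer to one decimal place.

12.5

Flow: 48 L/min ÷ 60 = 0.8 L/s.
Equation of motion (constant flow): PIP = Vt/C + R·V̇ + PEEP.
R·V̇ = PIP − Vt/C − PEEP = 31.3 − 385/28.9 − 8 = 31.3 − 13.322 − 8 = 9.978 cmH2O.
R = 9.978 / 0.8 = 12.473 cmH2O·s/L.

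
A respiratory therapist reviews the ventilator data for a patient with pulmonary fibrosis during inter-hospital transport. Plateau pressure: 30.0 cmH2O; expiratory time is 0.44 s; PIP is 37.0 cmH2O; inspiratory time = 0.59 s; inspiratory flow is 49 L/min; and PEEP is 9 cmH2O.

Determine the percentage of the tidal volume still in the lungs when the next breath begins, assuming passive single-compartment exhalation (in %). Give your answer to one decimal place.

10.7

Flow: 49 L/min ÷ 60 = 0.8167 L/s.
Vt = flow × Ti = 0.8167 L/s × 0.59 s × 1000 mL/L = 481.85 mL.
R = (PIP − Pplat)/V̇ = (37.0 − 30.0) / 0.8167 = 7.0/0.8167 = 8.571 cmH2O·s/L.
C = Vt/(Pplat − PEEP) = 481.85 / (30.0 − 9) = 481.85/21.0 = 22.945 mL/cmH2O.
τ = R × C = 8.571 × 0.02295 L/cmH2O = 0.1967 s.
Fraction remaining at end-expiration = e^(−Te/τ) = e^(−0.44/0.1967) = 0.1068 → 10.68%.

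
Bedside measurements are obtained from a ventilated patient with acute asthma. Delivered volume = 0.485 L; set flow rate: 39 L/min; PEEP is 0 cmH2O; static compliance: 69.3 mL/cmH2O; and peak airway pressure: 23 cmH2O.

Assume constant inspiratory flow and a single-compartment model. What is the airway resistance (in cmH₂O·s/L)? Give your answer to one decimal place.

Flow: 39 L/min ÷ 60 = 0.65 L/s.
Equation of motion (constant flow): PIP = Vt/C + R·V̇ + PEEP.
R·V̇ = PIP − Vt/C − PEEP = 23 − 485/69.3 − 0 = 23 − 6.999 − 0 = 16.001 cmH2O.
R = 16.001 / 0.65 = 24.617 cmH2O·s/L.

24.6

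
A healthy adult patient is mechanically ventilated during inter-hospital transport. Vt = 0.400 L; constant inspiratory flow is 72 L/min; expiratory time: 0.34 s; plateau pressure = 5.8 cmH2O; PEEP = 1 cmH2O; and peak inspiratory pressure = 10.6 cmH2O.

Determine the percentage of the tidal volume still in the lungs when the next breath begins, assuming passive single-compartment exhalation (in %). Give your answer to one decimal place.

36.1

Flow: 72 L/min ÷ 60 = 1.2 L/s.
R = (PIP − Pplat)/V̇ = (10.6 − 5.8) / 1.2 = 4.8/1.2 = 4.0 cmH2O·s/L.
C = Vt/(Pplat − PEEP) = 400.0 / (5.8 − 1) = 400.0/4.8 = 83.333 mL/cmH2O.
τ = R × C = 4.0 × 0.08333 L/cmH2O = 0.3333 s.
Fraction remaining at end-expiration = e^(−Te/τ) = e^(−0.34/0.3333) = 0.3606 → 36.06%.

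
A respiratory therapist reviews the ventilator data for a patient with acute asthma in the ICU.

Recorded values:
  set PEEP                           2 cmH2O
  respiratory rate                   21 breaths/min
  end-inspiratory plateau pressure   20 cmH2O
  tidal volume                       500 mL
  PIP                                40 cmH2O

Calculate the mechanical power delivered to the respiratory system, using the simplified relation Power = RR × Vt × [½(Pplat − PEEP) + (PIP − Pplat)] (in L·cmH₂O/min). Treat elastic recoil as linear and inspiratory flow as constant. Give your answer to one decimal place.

304.5

Per-breath work = Vt × [½(Pplat−PEEP) + (PIP−Pplat)] = 0.500 × [0.5×18.0 + 20.0] = 0.500 × 29.0 = 14.5 L·cmH2O.
Power = 21 × 14.5 = 304.5 L·cmH2O/min.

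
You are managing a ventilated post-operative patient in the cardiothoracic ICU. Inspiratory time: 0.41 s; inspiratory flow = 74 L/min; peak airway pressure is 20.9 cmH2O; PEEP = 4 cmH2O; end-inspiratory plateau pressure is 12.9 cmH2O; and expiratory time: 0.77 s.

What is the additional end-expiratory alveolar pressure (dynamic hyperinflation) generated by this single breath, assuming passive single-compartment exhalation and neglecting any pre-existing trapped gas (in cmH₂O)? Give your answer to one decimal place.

Flow: 74 L/min ÷ 60 = 1.2333 L/s.
Vt = flow × Ti = 1.2333 L/s × 0.41 s × 1000 mL/L = 505.65 mL.
R = (PIP − Pplat)/V̇ = (20.9 − 12.9) / 1.2333 = 8.0/1.2333 = 6.487 cmH2O·s/L.
C = Vt/(Pplat − PEEP) = 505.65 / (12.9 − 4) = 505.65/8.9 = 56.815 mL/cmH2O.
τ = R × C = 6.487 × 0.05682 L/cmH2O = 0.3686 s.
Fraction remaining = e^(−Te/τ) = e^(−0.77/0.3686) = 0.1238; trapped volume = 505.65 × 0.1238 = 62.599 mL.
Additional alveolar pressure from trapping ≈ V_trapped / C = 62.599 / 56.815 = 1.102 cmH2O.

1.1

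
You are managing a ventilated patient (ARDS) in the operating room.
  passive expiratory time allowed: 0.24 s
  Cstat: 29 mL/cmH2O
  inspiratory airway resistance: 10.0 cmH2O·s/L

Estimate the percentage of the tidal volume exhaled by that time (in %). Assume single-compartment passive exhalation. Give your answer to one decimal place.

τ = R × C = 10.0 × 29 mL/cmH2O = 10.0 × 0.029 L/cmH2O = 0.29 s.
Passive exhalation: V(t)/V₀ = e^(−t/τ) = e^(−0.24/0.29) = 0.4371.
Fraction exhaled = 1 − 0.4371 = 0.5629 → 56.29%.

56.3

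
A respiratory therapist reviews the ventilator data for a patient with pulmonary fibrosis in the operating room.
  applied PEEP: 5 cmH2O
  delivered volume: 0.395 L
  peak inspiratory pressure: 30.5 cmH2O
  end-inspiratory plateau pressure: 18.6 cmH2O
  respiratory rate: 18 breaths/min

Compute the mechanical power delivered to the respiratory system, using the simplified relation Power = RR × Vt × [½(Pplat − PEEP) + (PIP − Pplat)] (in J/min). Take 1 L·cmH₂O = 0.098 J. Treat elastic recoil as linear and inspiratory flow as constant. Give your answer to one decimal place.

13.0

Per-breath work = Vt × [½(Pplat−PEEP) + (PIP−Pplat)] = 0.395 × [0.5×13.6 + 11.9] = 0.395 × 18.7 = 7.387 L·cmH2O.
Power = 18 × 7.387 = 132.97 L·cmH2O/min.
× 0.098 J/(L·cmH2O) → 13.031 J/min.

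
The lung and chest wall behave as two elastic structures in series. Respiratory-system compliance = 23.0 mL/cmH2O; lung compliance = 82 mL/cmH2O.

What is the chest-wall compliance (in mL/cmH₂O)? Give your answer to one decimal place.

32.0

1/Ccw = 1/Crs − 1/CL.
1/Ccw = 1/23.0 − 1/82 = 0.03128.
Ccw = 31.969 mL/cmH2O.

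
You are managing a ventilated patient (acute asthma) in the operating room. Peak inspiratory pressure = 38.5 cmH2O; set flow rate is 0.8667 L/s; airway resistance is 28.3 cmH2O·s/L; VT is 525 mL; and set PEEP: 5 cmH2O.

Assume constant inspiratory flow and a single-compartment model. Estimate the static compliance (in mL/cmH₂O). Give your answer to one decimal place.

58.5

Equation of motion (constant flow): PIP = Vt/C + R·V̇ + PEEP.
Vt/C = PIP − R·V̇ − PEEP = 38.5 − 28.3×0.8667 − 5 = 38.5 − 24.528 − 5 = 8.972 cmH2O.
C = Vt / 8.972 = 525 / 8.972 = 58.515 mL/cmH2O.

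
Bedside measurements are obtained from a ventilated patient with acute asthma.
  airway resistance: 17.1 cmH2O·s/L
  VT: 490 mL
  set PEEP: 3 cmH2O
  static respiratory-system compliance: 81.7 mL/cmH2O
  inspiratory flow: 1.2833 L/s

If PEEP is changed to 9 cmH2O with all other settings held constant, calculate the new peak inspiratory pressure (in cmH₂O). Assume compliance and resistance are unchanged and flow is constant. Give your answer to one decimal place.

PIP = Vt/C + R·V̇ + PEEP (constant-flow equation of motion).
Only the baseline term changes: ΔPIP = ΔPEEP = 9 − 3 = 6.0 cmH2O.
Original PIP = 490/81.7 + 17.1×1.2833 + 3 = 30.942 cmH2O; new PIP = 30.942 + (6.0) = 36.942 cmH2O.

36.9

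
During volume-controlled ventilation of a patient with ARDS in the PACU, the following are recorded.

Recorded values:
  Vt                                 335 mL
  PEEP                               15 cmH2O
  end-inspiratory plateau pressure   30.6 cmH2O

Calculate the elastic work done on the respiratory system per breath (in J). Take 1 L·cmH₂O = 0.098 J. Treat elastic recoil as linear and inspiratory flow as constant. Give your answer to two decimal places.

0.26

Elastic work ≈ ½ × (Pplat − PEEP) × Vt = 0.5 × (30.6 − 15) × 0.335 L = 0.5 × 15.6 × 0.335 = 2.613 L·cmH2O.
× 0.098 J/(L·cmH2O) → 0.2561 J.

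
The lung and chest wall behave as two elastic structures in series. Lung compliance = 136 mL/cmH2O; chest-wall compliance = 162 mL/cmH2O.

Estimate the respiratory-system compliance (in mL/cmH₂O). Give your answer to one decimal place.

Lung and chest wall are elastances in series: 1/Crs = 1/CL + 1/Ccw.
1/Crs = 1/136 + 1/162 = 0.01353.
Crs = 73.91 mL/cmH2O.

73.9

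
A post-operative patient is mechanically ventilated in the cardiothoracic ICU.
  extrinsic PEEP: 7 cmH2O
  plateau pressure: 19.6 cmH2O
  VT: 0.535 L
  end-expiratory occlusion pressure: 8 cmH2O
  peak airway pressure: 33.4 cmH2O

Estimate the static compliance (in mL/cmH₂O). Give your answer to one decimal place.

46.1

End-expiratory occlusion gives total PEEP = 8 cmH2O (intrinsic PEEP = 8 − 7 = 1). Use total PEEP for the elastic gradient.
Cstat = Vt / (Pplat − PEEPtotal) = 535 / (19.6 − 8) = 535 / 11.6 = 46.121 mL/cmH2O.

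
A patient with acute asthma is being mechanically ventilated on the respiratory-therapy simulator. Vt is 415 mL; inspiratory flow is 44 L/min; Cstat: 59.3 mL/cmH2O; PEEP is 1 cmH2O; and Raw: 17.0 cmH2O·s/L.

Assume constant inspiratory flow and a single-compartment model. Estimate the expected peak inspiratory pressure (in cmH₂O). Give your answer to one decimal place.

20.5

Flow: 44 L/min ÷ 60 = 0.7333 L/s.
Equation of motion (constant flow): PIP = Vt/C + R·V̇ + PEEP.
PIP = 415/59.3 + 17.0×0.7333 + 1 = 6.998 + 12.466 + 1 = 20.464 cmH2O.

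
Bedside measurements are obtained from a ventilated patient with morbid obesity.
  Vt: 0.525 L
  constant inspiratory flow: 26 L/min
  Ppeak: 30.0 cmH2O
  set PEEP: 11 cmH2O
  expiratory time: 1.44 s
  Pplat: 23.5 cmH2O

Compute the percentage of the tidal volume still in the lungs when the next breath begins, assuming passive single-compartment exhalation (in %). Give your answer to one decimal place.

10.2

Flow: 26 L/min ÷ 60 = 0.4333 L/s.
R = (PIP − Pplat)/V̇ = (30.0 − 23.5) / 0.4333 = 6.5/0.4333 = 15.001 cmH2O·s/L.
C = Vt/(Pplat − PEEP) = 525.0 / (23.5 − 11) = 525.0/12.5 = 42.0 mL/cmH2O.
τ = R × C = 15.001 × 0.042 L/cmH2O = 0.63 s.
Fraction remaining at end-expiration = e^(−Te/τ) = e^(−1.44/0.63) = 0.1017 → 10.17%.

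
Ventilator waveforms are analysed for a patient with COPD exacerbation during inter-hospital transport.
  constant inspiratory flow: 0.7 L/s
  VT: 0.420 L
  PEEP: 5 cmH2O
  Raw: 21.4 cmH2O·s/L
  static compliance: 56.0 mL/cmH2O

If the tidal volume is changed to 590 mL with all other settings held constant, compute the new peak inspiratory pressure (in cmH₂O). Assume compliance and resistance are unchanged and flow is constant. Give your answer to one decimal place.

PIP = Vt/C + R·V̇ + PEEP (constant-flow equation of motion).
Only the elastic term changes: ΔPIP = ΔVt / C = (590 − 420) / 56.0 = 3.036 cmH2O.
Original PIP = 420/56.0 + 21.4×0.7 + 5 = 27.48 cmH2O; new PIP = 27.48 + (3.036) = 30.516 cmH2O.

30.5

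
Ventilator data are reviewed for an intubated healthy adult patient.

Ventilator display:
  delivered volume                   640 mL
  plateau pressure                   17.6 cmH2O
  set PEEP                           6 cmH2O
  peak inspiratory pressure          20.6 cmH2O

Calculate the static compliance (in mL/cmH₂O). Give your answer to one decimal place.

Cstat = Vt / (Pplat − PEEP) = 640 / (17.6 − 6) = 640 / 11.6 = 55.172 mL/cmH2O.

55.2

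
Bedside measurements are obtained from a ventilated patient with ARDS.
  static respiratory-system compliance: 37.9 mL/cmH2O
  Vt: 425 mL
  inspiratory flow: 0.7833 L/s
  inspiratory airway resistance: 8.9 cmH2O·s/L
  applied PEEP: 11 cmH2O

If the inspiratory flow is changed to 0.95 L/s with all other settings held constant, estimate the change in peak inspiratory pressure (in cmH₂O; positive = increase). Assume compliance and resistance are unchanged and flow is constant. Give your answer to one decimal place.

1.5

PIP = Vt/C + R·V̇ + PEEP (constant-flow equation of motion).
Only the resistive term changes: ΔPIP = R × ΔV̇ = 8.9 × (0.95 − 0.7833) = 8.9 × 0.1667 = 1.484 cmH2O.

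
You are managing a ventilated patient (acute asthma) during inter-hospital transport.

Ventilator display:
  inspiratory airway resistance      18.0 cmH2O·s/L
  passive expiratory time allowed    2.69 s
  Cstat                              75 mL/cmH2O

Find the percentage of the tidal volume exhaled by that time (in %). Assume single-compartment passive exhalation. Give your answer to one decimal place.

τ = R × C = 18.0 × 75 mL/cmH2O = 18.0 × 0.075 L/cmH2O = 1.35 s.
Passive exhalation: V(t)/V₀ = e^(−t/τ) = e^(−2.69/1.35) = 0.1363.
Fraction exhaled = 1 − 0.1363 = 0.8637 → 86.37%.

86.4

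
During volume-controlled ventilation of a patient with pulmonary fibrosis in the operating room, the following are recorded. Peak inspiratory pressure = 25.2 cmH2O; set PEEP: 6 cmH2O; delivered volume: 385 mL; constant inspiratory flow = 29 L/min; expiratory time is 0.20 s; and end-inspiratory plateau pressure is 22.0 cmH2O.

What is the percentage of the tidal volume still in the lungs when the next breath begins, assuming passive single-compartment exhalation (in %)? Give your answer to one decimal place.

Flow: 29 L/min ÷ 60 = 0.4833 L/s.
R = (PIP − Pplat)/V̇ = (25.2 − 22.0) / 0.4833 = 3.2/0.4833 = 6.621 cmH2O·s/L.
C = Vt/(Pplat − PEEP) = 385.0 / (22.0 − 6) = 385.0/16.0 = 24.063 mL/cmH2O.
τ = R × C = 6.621 × 0.02406 L/cmH2O = 0.1593 s.
Fraction remaining at end-expiration = e^(−Te/τ) = e^(−0.20/0.1593) = 0.2849 → 28.49%.

28.5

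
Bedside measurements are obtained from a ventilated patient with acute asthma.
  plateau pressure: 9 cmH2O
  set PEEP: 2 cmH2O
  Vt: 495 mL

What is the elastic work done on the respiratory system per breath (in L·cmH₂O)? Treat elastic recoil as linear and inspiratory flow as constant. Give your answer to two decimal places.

1.73

Elastic work ≈ ½ × (Pplat − PEEP) × Vt = 0.5 × (9 − 2) × 0.495 L = 0.5 × 7.0 × 0.495 = 1.733 L·cmH2O.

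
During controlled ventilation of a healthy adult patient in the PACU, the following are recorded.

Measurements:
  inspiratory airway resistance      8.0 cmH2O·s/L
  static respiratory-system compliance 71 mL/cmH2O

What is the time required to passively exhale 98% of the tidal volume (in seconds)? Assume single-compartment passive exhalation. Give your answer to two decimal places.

τ = R × C = 8.0 × 71 mL/cmH2O = 8.0 × 0.071 L/cmH2O = 0.568 s.
Exhaled fraction f = 1 − e^(−t/τ) → t = −τ·ln(1 − f) = −0.568·ln(0.02) = 2.222 s.

2.22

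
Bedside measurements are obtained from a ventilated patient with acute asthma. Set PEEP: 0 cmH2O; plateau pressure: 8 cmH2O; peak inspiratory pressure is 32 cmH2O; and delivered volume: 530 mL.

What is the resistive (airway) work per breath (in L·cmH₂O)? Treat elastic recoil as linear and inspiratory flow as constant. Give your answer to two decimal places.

With constant inspiratory flow the resistive pressure is constant at PIP − Pplat = 32 − 8 = 24.0 cmH2O, so resistive work = 24.0 × 0.530 = 12.72 L·cmH2O.

12.72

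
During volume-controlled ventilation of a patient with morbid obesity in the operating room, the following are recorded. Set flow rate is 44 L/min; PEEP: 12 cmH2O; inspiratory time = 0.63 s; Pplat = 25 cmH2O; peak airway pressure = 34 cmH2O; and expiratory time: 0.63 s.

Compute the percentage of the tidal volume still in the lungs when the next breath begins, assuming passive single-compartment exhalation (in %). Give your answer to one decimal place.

23.6

Flow: 44 L/min ÷ 60 = 0.7333 L/s.
Vt = flow × Ti = 0.7333 L/s × 0.63 s × 1000 mL/L = 461.98 mL.
R = (PIP − Pplat)/V̇ = (34 − 25) / 0.7333 = 9.0/0.7333 = 12.273 cmH2O·s/L.
C = Vt/(Pplat − PEEP) = 461.98 / (25 − 12) = 461.98/13.0 = 35.537 mL/cmH2O.
τ = R × C = 12.273 × 0.03554 L/cmH2O = 0.4362 s.
Fraction remaining at end-expiration = e^(−Te/τ) = e^(−0.63/0.4362) = 0.2359 → 23.59%.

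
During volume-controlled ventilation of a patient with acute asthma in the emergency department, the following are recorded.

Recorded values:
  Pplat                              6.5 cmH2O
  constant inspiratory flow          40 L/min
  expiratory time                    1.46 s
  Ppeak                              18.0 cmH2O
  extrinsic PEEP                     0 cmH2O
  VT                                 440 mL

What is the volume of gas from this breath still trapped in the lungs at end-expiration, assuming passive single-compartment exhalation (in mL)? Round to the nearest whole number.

126

Flow: 40 L/min ÷ 60 = 0.6667 L/s.
R = (PIP − Pplat)/V̇ = (18.0 − 6.5) / 0.6667 = 11.5/0.6667 = 17.249 cmH2O·s/L.
C = Vt/(Pplat − PEEP) = 440.0 / (6.5 − 0) = 440.0/6.5 = 67.692 mL/cmH2O.
τ = R × C = 17.249 × 0.06769 L/cmH2O = 1.168 s.
Fraction remaining = e^(−Te/τ) = e^(−1.46/1.168) = 0.2865.
Trapped volume = 440.0 × 0.2865 = 126.06 mL.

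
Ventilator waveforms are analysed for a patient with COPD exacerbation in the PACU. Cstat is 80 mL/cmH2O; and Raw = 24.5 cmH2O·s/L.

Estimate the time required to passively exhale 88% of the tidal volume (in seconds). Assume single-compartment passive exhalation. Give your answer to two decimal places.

τ = R × C = 24.5 × 80 mL/cmH2O = 24.5 × 0.080 L/cmH2O = 1.96 s.
Exhaled fraction f = 1 − e^(−t/τ) → t = −τ·ln(1 − f) = −1.96·ln(0.12) = 4.156 s.

4.16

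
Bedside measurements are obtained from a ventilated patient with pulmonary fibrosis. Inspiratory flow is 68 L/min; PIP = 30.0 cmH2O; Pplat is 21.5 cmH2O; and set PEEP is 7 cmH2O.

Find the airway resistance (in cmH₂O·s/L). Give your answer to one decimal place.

Flow: 68 L/min ÷ 60 = 1.1333 L/s.
Raw = (PIP − Pplat) / flow = (30.0 − 21.5) / 1.1333 = 8.5 / 1.1333 = 7.5 cmH2O·s/L.

7.5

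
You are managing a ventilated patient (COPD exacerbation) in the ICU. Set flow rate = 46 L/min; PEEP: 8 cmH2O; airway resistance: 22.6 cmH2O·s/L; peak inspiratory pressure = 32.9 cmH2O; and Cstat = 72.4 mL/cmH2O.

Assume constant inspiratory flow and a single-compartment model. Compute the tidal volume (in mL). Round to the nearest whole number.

Flow: 46 L/min ÷ 60 = 0.7667 L/s.
Equation of motion (constant flow): PIP = Vt/C + R·V̇ + PEEP.
Vt/C = PIP − R·V̇ − PEEP = 32.9 − 17.327 − 8 = 7.573 cmH2O.
Vt = C × 7.573 = 72.4 × 7.573 = 548.29 mL.

548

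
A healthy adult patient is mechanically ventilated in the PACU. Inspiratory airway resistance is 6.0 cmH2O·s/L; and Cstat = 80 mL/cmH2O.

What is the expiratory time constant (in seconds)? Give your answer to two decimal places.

τ = R × C = 6.0 × 80 mL/cmH2O = 6.0 × 0.080 L/cmH2O = 0.48 s.

0.48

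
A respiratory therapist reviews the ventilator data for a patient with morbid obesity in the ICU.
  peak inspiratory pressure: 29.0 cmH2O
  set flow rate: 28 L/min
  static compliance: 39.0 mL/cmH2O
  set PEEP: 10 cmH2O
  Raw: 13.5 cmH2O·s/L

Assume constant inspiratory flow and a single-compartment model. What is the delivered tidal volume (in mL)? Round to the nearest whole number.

495

Flow: 28 L/min ÷ 60 = 0.4667 L/s.
Equation of motion (constant flow): PIP = Vt/C + R·V̇ + PEEP.
Vt/C = PIP − R·V̇ − PEEP = 29.0 − 6.3 − 10 = 12.7 cmH2O.
Vt = C × 12.7 = 39.0 × 12.7 = 495.3 mL.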